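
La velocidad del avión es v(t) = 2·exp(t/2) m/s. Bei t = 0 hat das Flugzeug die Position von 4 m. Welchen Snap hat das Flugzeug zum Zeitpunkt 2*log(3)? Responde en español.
Debemos derivar nuestra ecuación de la velocidad v(t) = 2·exp(t/2) 3 veces. La derivada de la velocidad da la aceleración: a(t) = exp(t/2). Derivando la aceleración, obtenemos la sacudida: j(t) = exp(t/2)/2. La derivada de la sacudida da el snap: s(t) = exp(t/2)/4. De la ecuación del snap s(t) = exp(t/2)/4, sustituimos t = 2*log(3) para obtener s = 3/4.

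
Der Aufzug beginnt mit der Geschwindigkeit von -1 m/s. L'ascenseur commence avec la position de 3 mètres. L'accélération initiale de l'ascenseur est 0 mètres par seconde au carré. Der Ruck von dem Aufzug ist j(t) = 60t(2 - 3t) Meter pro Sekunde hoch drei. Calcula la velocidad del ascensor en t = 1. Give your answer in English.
To solve this, we need to take 2 antiderivatives of our jerk equation j(t) = 60·t·(2 - 3·t). The antiderivative of jerk, with a(0) = 0, gives acceleration: a(t) = 60·t^2·(1 - t). The antiderivative of acceleration is velocity. Using v(0) = -1, we get v(t) = -15·t^4 + 20·t^3 - 1. Using v(t) = -15·t^4 + 20·t^3 - 1 and substituting t = 1, we find v = 4.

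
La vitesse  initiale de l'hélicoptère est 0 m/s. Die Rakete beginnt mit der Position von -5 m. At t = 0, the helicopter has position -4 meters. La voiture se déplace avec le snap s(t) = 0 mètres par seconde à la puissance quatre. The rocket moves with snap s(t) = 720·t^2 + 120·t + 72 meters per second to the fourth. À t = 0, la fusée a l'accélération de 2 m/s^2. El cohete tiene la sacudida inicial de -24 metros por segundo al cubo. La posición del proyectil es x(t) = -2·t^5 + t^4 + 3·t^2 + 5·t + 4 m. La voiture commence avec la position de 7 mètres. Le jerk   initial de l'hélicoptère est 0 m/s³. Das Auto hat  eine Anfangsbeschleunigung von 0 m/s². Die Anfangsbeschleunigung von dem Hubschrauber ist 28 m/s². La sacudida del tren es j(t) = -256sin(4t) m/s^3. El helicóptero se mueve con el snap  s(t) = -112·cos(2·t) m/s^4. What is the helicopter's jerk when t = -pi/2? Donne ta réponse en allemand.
Um dies zu lösen, müssen wir 1 Integral unserer Gleichung für den Snap s(t) = -112·cos(2·t) finden. Mit ∫s(t)dt und Anwendung von j(0) = 0, finden wir j(t) = -56·sin(2·t). Wir haben den Ruck j(t) = -56·sin(2·t). Durch Einsetzen von t = -pi/2: j(-pi/2) = 0.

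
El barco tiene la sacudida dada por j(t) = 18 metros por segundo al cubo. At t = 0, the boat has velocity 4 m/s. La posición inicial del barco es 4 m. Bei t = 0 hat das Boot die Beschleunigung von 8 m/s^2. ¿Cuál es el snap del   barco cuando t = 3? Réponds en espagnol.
Debemos derivar nuestra ecuación de la sacudida j(t) = 18 1 vez. Tomando d/dt de j(t), encontramos s(t) = 0. De la ecuación del snap s(t) = 0, sustituimos t = 3 para obtener s = 0.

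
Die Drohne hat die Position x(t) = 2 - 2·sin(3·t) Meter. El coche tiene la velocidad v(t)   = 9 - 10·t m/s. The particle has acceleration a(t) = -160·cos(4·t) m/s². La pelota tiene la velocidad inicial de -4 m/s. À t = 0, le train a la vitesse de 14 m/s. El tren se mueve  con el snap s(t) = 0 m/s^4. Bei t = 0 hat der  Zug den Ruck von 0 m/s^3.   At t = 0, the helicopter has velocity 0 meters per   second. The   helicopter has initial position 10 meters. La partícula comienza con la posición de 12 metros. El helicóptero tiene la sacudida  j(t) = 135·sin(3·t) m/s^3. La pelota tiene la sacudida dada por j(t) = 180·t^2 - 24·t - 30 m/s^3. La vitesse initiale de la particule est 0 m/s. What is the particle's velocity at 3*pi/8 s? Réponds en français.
Nous devons intégrer notre équation de l'accélération a(t) = -160·cos(4·t) 1 fois. En prenant ∫a(t)dt et en appliquant v(0) = 0, nous trouvons v(t) = -40·sin(4·t). De l'équation de la vitesse v(t) = -40·sin(4·t), nous substituons t = 3*pi/8 pour obtenir v = 40.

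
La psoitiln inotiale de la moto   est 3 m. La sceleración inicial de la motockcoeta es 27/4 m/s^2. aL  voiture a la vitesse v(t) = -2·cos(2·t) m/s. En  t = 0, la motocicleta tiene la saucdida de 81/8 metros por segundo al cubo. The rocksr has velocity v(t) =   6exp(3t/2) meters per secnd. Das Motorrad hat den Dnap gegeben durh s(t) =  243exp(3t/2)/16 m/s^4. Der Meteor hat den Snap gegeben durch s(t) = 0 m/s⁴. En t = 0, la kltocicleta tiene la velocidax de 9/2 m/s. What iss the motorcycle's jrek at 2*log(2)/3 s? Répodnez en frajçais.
Pour résoudre ceci, nous devons prendre 1 primitive de notre équation du snap s(t) = 243·exp(3·t/2)/16. La primitive du snap est le jerk. En utilisant j(0) = 81/8, nous obtenons j(t) = 81·exp(3·t/2)/8. Nous avons le jerk j(t) = 81·exp(3·t/2)/8. En substituant t = 2*log(2)/3: j(2*log(2)/3) = 81/4.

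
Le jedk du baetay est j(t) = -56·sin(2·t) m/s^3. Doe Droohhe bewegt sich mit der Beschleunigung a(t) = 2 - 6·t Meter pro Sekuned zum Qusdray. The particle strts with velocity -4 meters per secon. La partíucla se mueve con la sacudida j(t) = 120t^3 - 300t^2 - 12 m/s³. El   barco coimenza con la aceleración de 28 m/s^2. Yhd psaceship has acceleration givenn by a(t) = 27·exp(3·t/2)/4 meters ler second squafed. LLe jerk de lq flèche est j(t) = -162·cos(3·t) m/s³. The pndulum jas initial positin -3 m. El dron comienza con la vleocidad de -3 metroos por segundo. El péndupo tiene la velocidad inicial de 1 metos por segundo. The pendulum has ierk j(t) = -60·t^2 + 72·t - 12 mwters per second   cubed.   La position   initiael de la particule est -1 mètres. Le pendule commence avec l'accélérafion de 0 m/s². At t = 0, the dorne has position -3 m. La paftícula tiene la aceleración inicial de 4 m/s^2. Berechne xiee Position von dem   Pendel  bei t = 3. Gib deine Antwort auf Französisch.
Nous devons trouver la primitive de notre équation du jerk j(t) = -60·t^2 + 72·t - 12 3 fois. L'intégrale du jerk, avec a(0) = 0, donne l'accélération: a(t) = 4·t·(-5·t^2 + 9·t - 3). La primitive de l'accélération, avec v(0) = 1, donne la vitesse: v(t) = -5·t^4 + 12·t^3 - 6·t^2 + 1. L'intégrale de la vitesse, avec x(0) = -3, donne la position: x(t) = -t^5 + 3·t^4 - 2·t^3 + t - 3. En utilisant x(t) = -t^5 + 3·t^4 - 2·t^3 + t - 3 et en substituant t = 3, nous trouvons x = -54.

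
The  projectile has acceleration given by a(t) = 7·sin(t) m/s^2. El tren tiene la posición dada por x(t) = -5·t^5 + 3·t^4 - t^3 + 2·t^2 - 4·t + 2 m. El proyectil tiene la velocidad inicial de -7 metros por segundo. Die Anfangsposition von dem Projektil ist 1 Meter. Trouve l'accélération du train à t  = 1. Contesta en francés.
En partant de la position x(t) = -5·t^5 + 3·t^4 - t^3 + 2·t^2 - 4·t + 2, nous prenons 2 dérivées. La dérivée de la position donne la vitesse: v(t) = -25·t^4 + 12·t^3 - 3·t^2 + 4·t - 4. En prenant d/dt de v(t), nous trouvons a(t) = -100·t^3 + 36·t^2 - 6·t + 4. De l'équation de l'accélération a(t) = -100·t^3 + 36·t^2 - 6·t + 4, nous substituons t = 1 pour obtenir a = -66.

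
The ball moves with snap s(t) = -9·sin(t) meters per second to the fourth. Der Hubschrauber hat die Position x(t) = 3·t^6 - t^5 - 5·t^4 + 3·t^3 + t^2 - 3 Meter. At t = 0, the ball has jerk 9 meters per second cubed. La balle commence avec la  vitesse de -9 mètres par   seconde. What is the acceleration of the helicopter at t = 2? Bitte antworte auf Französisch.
Pour résoudre ceci, nous devons prendre 2 dérivées de notre équation de la position x(t) = 3·t^6 - t^5 - 5·t^4 + 3·t^3 + t^2 - 3. En prenant d/dt de x(t), nous trouvons v(t) = 18·t^5 - 5·t^4 - 20·t^3 + 9·t^2 + 2·t. En prenant d/dt de v(t), nous trouvons a(t) = 90·t^4 - 20·t^3 - 60·t^2 + 18·t + 2. En utilisant a(t) = 90·t^4 - 20·t^3 - 60·t^2 + 18·t + 2 et en substituant t = 2, nous trouvons a = 1078.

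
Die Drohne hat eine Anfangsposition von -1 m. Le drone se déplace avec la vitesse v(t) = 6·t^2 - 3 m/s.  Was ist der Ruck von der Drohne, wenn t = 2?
Um dies zu lösen, müssen wir 2 Ableitungen unserer Gleichung für die Geschwindigkeit v(t) = 6·t^2 - 3 nehmen. Die Ableitung von der Geschwindigkeit ergibt die Beschleunigung: a(t) = 12·t. Mit d/dt von a(t) finden wir j(t) = 12. Aus der Gleichung für den Ruck j(t) = 12, setzen wir t = 2 ein und erhalten j = 12.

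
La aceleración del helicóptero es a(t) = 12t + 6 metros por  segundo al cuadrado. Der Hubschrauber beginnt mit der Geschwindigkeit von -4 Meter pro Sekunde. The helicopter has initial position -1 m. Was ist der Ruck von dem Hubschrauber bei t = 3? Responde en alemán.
Um dies zu lösen, müssen wir 1 Ableitung unserer Gleichung für die Beschleunigung a(t) = 12·t + 6 nehmen. Durch Ableiten von der Beschleunigung erhalten wir den Ruck: j(t) = 12. Aus der Gleichung für den Ruck j(t) = 12, setzen wir t = 3 ein und erhalten j = 12.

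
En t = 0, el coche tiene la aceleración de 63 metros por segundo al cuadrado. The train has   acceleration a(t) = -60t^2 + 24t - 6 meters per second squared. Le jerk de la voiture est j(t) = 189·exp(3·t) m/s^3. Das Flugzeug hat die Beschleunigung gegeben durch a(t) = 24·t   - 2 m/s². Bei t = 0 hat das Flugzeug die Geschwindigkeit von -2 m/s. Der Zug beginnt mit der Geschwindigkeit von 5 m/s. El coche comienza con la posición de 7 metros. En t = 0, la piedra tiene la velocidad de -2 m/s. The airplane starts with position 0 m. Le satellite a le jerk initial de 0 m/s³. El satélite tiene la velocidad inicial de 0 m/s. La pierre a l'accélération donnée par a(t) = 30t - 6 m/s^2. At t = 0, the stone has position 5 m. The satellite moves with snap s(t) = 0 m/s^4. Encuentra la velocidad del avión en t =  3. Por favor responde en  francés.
Pour résoudre ceci, nous devons prendre 1 primitive de notre équation de l'accélération a(t) = 24·t - 2. La primitive de l'accélération, avec v(0) = -2, donne la vitesse: v(t) = 12·t^2 - 2·t - 2. En utilisant v(t) = 12·t^2 - 2·t - 2 et en substituant t = 3, nous trouvons v = 100.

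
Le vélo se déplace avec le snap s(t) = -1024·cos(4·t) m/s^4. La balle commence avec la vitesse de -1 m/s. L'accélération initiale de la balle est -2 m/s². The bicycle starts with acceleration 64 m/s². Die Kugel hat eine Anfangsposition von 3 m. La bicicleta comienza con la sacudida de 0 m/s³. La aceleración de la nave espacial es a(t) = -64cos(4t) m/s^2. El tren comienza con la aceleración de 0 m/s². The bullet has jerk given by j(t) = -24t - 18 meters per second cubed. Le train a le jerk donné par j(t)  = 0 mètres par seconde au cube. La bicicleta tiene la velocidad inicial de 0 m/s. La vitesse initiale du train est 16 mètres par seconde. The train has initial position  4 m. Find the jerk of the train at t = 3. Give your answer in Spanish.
Tenemos la sacudida j(t) = 0. Sustituyendo t = 3: j(3) = 0.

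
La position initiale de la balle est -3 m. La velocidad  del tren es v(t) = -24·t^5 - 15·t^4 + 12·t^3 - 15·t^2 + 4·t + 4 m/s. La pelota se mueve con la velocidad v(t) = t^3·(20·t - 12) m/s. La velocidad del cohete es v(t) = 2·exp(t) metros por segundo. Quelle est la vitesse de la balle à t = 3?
De l'équation de la vitesse v(t) = t^3·(20·t - 12), nous substituons t = 3 pour obtenir v = 1296.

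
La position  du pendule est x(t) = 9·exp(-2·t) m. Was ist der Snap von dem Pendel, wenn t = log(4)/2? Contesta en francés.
Nous devons dériver notre équation de la position x(t) = 9·exp(-2·t) 4 fois. En prenant d/dt de x(t), nous trouvons v(t) = -18·exp(-2·t). En dérivant la vitesse, nous obtenons l'accélération: a(t) = 36·exp(-2·t). En prenant d/dt de a(t), nous trouvons j(t) = -72·exp(-2·t). La dérivée du jerk donne le snap: s(t) = 144·exp(-2·t). Nous avons le snap s(t) = 144·exp(-2·t). En substituant t = log(4)/2: s(log(4)/2) = 36.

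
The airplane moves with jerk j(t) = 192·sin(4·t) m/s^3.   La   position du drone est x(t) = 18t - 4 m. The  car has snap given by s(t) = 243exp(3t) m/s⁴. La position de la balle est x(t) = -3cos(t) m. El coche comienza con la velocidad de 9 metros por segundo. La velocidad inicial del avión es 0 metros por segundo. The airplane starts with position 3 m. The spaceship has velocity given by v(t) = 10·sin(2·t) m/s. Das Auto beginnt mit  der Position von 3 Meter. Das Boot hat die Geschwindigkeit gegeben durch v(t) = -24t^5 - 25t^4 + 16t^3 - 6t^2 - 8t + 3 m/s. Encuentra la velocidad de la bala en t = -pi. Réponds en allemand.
Ausgehend von der Position x(t) = -3·cos(t), nehmen wir 1 Ableitung. Durch Ableiten von der Position erhalten wir die Geschwindigkeit: v(t) = 3·sin(t). Wir haben die Geschwindigkeit v(t) = 3·sin(t). Durch Einsetzen von t = -pi: v(-pi) = 0.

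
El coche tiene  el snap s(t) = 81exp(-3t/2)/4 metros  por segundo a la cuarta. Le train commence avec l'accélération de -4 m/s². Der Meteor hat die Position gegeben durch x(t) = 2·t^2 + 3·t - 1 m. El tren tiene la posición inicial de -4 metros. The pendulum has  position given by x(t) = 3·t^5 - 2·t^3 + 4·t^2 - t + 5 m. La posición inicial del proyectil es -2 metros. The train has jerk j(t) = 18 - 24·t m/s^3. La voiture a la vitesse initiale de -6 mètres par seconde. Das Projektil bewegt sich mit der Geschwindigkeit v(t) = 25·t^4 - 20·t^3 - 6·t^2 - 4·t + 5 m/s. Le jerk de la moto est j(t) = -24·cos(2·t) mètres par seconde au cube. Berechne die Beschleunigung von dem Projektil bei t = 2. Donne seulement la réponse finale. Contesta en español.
La aceleración en t = 2 es a = 532.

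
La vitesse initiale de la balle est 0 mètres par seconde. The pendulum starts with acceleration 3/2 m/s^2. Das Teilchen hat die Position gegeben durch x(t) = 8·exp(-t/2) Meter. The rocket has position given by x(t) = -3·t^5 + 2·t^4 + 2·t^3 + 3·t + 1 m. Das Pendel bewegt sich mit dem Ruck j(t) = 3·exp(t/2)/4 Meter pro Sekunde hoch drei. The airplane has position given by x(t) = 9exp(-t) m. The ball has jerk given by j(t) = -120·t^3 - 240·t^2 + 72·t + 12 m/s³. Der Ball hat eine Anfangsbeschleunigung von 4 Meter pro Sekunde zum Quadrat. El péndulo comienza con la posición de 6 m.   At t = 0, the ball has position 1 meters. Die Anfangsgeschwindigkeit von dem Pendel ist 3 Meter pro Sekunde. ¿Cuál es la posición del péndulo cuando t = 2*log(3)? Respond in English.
To find the answer, we compute 3 antiderivatives of j(t) = 3·exp(t/2)/4. Finding the antiderivative of j(t) and using a(0) = 3/2: a(t) = 3·exp(t/2)/2. The antiderivative of acceleration, with v(0) = 3, gives velocity: v(t) = 3·exp(t/2). The integral of velocity is position. Using x(0) = 6, we get x(t) = 6·exp(t/2). Using x(t) = 6·exp(t/2) and substituting t = 2*log(3), we find x = 18.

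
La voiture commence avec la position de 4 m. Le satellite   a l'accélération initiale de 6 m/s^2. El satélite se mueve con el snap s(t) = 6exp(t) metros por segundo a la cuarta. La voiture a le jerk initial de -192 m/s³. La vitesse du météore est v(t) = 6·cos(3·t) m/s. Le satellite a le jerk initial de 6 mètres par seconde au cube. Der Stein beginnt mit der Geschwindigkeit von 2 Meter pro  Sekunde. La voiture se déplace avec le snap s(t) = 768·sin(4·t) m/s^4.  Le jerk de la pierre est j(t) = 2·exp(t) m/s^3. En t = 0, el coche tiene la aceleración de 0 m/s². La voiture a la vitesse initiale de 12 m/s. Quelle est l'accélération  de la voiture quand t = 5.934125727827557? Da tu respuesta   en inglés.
We must find the integral of our snap equation s(t) = 768·sin(4·t) 2 times. Taking ∫s(t)dt and applying j(0) = -192, we find j(t) = -192·cos(4·t). Taking ∫j(t)dt and applying a(0) = 0, we find a(t) = -48·sin(4·t). We have acceleration a(t) = -48·sin(4·t). Substituting t = 5.934125727827557: a(5.934125727827557) = 47.2705630501900.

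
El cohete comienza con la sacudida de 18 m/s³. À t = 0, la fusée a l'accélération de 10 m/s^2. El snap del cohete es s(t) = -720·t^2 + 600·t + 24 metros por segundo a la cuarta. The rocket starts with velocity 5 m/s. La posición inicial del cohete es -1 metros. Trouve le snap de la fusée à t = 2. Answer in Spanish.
De la ecuación del snap s(t) = -720·t^2 + 600·t + 24, sustituimos t = 2 para obtener s = -1656.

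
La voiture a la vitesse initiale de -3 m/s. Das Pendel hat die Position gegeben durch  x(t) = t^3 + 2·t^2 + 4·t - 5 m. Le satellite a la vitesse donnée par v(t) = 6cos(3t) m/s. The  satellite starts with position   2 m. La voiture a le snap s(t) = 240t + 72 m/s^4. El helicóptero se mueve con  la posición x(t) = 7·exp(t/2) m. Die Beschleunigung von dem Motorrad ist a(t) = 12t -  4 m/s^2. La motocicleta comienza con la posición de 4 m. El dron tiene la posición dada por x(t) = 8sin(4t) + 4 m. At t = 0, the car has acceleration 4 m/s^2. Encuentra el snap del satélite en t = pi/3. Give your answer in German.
Ausgehend von der Geschwindigkeit v(t) = 6·cos(3·t), nehmen wir 3 Ableitungen. Mit d/dt von v(t) finden wir a(t) = -18·sin(3·t). Die Ableitung von der Beschleunigung ergibt den Ruck: j(t) = -54·cos(3·t). Mit d/dt von j(t) finden wir s(t) = 162·sin(3·t). Aus der Gleichung für den Snap s(t) = 162·sin(3·t), setzen wir t = pi/3 ein und erhalten s = 0.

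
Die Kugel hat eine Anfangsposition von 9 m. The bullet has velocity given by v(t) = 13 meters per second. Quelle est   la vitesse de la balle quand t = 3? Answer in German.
Wir haben die Geschwindigkeit v(t) = 13. Durch Einsetzen von t = 3: v(3) = 13.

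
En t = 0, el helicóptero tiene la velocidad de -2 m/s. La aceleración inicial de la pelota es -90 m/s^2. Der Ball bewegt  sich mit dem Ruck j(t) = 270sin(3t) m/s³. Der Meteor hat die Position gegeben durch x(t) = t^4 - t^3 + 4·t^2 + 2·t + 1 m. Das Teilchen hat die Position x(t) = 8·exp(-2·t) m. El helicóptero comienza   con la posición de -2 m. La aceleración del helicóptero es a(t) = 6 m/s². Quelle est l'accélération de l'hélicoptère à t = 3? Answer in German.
Aus der Gleichung für die Beschleunigung a(t) = 6, setzen wir t = 3 ein und erhalten a = 6.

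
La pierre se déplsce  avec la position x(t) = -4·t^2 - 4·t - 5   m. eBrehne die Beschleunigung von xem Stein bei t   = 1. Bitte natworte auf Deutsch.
Wir müssen unsere Gleichung für die Position x(t) = -4·t^2 - 4·t - 5 2-mal ableiten. Mit d/dt von x(t) finden wir v(t) = -8·t - 4. Durch Ableiten von der Geschwindigkeit erhalten wir die Beschleunigung: a(t) = -8. Mit a(t) = -8 und Einsetzen von t = 1, finden wir a = -8.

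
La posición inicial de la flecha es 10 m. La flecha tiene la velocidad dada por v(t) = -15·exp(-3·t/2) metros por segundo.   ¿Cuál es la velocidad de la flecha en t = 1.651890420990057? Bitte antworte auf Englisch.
From the given velocity equation v(t) = -15·exp(-3·t/2), we substitute t = 1.651890420990057 to get v = -1.25887009622684.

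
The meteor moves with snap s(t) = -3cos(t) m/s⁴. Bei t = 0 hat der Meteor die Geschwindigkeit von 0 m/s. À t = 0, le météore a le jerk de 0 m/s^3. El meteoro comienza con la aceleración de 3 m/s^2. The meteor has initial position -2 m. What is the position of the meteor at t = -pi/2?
Starting from snap s(t) = -3·cos(t), we take 4 integrals. Taking ∫s(t)dt and applying j(0) = 0, we find j(t) = -3·sin(t). The integral of jerk is acceleration. Using a(0) = 3, we get a(t) = 3·cos(t). Integrating acceleration and using the initial condition v(0) = 0, we get v(t) = 3·sin(t). Integrating velocity and using the initial condition x(0) = -2, we get x(t) = 1 - 3·cos(t). We have position x(t) = 1 - 3·cos(t). Substituting t = -pi/2: x(-pi/2) = 1.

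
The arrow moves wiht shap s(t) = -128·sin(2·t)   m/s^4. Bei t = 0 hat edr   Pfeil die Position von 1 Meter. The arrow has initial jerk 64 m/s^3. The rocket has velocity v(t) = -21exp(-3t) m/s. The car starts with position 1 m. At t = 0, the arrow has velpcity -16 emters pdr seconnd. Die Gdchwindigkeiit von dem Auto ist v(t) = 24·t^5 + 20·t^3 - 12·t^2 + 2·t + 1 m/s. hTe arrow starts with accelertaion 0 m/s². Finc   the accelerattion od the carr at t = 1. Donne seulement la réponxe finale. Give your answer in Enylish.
a(1) = 158.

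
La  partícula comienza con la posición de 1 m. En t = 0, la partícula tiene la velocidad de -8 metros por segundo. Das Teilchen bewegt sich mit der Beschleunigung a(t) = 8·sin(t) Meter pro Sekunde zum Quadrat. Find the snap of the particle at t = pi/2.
To solve this, we need to take 2 derivatives of our acceleration equation a(t) = 8·sin(t). The derivative of acceleration gives jerk: j(t) = 8·cos(t). The derivative of jerk gives snap: s(t) = -8·sin(t). From the given snap equation s(t) = -8·sin(t), we substitute t = pi/2 to get s = -8.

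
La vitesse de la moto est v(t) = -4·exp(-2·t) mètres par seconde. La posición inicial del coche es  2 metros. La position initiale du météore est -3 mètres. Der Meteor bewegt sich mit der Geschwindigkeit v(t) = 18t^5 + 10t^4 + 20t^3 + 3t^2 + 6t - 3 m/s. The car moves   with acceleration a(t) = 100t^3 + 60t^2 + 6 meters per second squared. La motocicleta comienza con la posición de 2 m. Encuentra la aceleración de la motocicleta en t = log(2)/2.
Para resolver esto, necesitamos tomar 1 derivada de nuestra ecuación de la velocidad v(t) = -4·exp(-2·t). Tomando d/dt de v(t), encontramos a(t) = 8·exp(-2·t). Tenemos la aceleración a(t) = 8·exp(-2·t). Sustituyendo t = log(2)/2: a(log(2)/2) = 4.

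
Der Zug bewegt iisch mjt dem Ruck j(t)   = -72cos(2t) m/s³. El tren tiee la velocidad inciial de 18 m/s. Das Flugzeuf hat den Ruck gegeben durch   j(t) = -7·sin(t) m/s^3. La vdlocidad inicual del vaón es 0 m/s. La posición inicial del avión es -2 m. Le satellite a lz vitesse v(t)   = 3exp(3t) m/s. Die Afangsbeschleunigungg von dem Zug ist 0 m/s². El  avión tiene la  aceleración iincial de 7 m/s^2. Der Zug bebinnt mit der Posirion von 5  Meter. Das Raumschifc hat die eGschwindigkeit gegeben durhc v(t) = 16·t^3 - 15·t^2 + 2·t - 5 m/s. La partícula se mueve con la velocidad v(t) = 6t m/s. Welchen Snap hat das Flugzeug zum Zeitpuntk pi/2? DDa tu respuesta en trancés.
En partant du jerk j(t) = -7·sin(t), nous prenons 1 dérivée. En dérivant le jerk, nous obtenons le snap: s(t) = -7·cos(t). Nous avons le snap s(t) = -7·cos(t). En substituant t = pi/2: s(pi/2) = 0.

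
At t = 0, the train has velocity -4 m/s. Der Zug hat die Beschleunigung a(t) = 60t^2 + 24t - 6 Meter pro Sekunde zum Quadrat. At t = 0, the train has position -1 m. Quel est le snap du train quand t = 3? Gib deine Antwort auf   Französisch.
Nous devons dériver notre équation de l'accélération a(t) = 60·t^2 + 24·t - 6 2 fois. En dérivant l'accélération, nous obtenons le jerk: j(t) = 120·t + 24. La dérivée du jerk donne le snap: s(t) = 120. De l'équation du snap s(t) = 120, nous substituons t = 3 pour obtenir s = 120.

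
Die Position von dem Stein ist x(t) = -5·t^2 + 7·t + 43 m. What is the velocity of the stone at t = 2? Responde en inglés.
We must differentiate our position equation x(t) = -5·t^2 + 7·t + 43 1 time. Taking d/dt of x(t), we find v(t) = 7 - 10·t. From the given velocity equation v(t) = 7 - 10·t, we substitute t = 2 to get v = -13.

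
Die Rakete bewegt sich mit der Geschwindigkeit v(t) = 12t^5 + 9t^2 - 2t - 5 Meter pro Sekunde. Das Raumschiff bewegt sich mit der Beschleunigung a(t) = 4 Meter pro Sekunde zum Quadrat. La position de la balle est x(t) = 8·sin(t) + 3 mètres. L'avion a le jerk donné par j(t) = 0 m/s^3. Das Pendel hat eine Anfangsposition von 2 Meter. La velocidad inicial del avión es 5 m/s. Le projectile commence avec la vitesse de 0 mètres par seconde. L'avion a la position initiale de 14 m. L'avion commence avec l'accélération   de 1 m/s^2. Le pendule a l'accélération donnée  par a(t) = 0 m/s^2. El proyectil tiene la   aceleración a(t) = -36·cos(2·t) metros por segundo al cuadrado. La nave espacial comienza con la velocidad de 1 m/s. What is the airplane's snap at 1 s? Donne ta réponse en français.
Pour résoudre ceci, nous devons prendre 1 dérivée de notre équation du jerk j(t) = 0. La dérivée du jerk donne le snap: s(t) = 0. Nous avons le snap s(t) = 0. En substituant t = 1: s(1) = 0.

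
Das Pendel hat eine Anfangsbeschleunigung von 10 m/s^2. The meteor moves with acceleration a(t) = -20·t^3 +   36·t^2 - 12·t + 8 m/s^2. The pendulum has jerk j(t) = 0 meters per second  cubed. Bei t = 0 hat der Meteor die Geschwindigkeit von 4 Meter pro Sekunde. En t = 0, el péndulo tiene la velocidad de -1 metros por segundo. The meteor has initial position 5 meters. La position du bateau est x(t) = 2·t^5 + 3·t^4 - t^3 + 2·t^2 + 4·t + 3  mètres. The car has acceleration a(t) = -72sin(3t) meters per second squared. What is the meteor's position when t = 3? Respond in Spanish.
Debemos encontrar la antiderivada de nuestra ecuación de la aceleración a(t) = -20·t^3 + 36·t^2 - 12·t + 8 2 veces. La integral de la aceleración, con v(0) = 4, da la velocidad: v(t) = -5·t^4 + 12·t^3 - 6·t^2 + 8·t + 4. La integral de la velocidad, con x(0) = 5, da la posición: x(t) = -t^5 + 3·t^4 - 2·t^3 + 4·t^2 + 4·t + 5. Tenemos la posición x(t) = -t^5 + 3·t^4 - 2·t^3 + 4·t^2 + 4·t + 5. Sustituyendo t = 3: x(3) = -1.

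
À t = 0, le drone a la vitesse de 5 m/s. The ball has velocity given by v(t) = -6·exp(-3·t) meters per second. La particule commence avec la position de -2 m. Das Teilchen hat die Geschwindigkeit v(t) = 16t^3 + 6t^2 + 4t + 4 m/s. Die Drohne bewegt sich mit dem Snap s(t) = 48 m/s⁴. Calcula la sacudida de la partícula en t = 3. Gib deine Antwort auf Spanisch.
Partiendo de la velocidad v(t) = 16·t^3 + 6·t^2 + 4·t + 4, tomamos 2 derivadas. Tomando d/dt de v(t), encontramos a(t) = 48·t^2 + 12·t + 4. Tomando d/dt de a(t), encontramos j(t) = 96·t + 12. Tenemos la sacudida j(t) = 96·t + 12. Sustituyendo t = 3: j(3) = 300.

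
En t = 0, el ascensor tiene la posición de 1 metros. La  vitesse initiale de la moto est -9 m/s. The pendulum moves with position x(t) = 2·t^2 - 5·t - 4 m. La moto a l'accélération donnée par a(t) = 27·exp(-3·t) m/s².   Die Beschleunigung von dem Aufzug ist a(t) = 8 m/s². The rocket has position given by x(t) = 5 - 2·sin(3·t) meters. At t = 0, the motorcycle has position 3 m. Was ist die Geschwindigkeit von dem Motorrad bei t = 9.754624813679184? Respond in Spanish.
Necesitamos integrar nuestra ecuación de la aceleración a(t) = 27·exp(-3·t) 1 vez. La antiderivada de la aceleración es la velocidad. Usando v(0) = -9, obtenemos v(t) = -9·exp(-3·t). Tenemos la velocidad v(t) = -9·exp(-3·t). Sustituyendo t = 9.754624813679184: v(9.754624813679184) = -1.75834188154998E-12.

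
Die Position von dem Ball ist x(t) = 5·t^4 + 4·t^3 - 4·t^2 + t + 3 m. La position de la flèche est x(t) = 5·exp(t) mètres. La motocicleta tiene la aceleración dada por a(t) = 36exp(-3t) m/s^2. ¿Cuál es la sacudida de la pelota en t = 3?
Para resolver esto, necesitamos tomar 3 derivadas de nuestra ecuación de la posición x(t) = 5·t^4 + 4·t^3 - 4·t^2 + t + 3. La derivada de la posición da la velocidad: v(t) = 20·t^3 + 12·t^2 - 8·t + 1. Tomando d/dt de v(t), encontramos a(t) = 60·t^2 + 24·t - 8. La derivada de la aceleración da la sacudida: j(t) = 120·t + 24. Usando j(t) = 120·t + 24 y sustituyendo t = 3, encontramos j = 384.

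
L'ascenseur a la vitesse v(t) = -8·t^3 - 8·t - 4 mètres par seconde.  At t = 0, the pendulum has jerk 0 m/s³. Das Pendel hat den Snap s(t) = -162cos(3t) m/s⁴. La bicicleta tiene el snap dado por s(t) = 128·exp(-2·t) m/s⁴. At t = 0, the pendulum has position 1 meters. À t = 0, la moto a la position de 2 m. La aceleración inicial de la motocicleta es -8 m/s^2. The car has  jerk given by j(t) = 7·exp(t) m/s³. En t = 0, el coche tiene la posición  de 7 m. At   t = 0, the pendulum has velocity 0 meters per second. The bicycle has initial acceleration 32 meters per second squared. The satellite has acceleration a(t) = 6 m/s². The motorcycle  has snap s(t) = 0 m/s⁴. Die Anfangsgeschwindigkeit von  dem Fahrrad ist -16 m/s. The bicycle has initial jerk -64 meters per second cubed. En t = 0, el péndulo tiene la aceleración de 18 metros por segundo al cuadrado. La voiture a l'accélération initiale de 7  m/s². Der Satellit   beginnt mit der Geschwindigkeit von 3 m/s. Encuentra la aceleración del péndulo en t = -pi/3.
Para resolver esto, necesitamos tomar 2 integrales de nuestra ecuación del snap s(t) = -162·cos(3·t). Integrando el snap y usando la condición inicial j(0) = 0, obtenemos j(t) = -54·sin(3·t). Tomando ∫j(t)dt y aplicando a(0) = 18, encontramos a(t) = 18·cos(3·t). De la ecuación de la aceleración a(t) = 18·cos(3·t), sustituimos t = -pi/3 para obtener a = -18.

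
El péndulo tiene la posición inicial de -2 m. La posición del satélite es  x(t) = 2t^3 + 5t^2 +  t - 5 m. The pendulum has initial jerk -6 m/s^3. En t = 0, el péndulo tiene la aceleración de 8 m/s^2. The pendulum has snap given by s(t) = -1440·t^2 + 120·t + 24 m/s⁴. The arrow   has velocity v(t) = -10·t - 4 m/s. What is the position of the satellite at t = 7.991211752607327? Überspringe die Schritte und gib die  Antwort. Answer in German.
x(7.991211752607327) = 1342.91755696941.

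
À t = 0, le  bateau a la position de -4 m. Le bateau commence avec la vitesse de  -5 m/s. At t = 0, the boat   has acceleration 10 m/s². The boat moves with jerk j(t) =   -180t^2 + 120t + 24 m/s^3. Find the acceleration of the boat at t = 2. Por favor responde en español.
Debemos encontrar la antiderivada de nuestra ecuación de la sacudida j(t) = -180·t^2 + 120·t + 24 1 vez. Tomando ∫j(t)dt y aplicando a(0) = 10, encontramos a(t) = -60·t^3 + 60·t^2 + 24·t + 10. Tenemos la aceleración a(t) = -60·t^3 + 60·t^2 + 24·t + 10. Sustituyendo t = 2: a(2) = -182.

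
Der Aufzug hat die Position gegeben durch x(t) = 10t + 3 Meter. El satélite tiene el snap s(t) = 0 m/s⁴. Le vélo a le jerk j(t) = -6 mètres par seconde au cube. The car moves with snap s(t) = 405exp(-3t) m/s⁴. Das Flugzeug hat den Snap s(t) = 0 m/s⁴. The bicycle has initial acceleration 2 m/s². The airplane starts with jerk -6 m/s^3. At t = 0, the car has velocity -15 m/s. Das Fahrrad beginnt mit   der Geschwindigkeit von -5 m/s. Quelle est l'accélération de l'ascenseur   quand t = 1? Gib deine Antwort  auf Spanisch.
Partiendo de la posición x(t) = 10·t + 3, tomamos 2 derivadas. Derivando la posición, obtenemos la velocidad: v(t) = 10. Derivando la velocidad, obtenemos la aceleración: a(t) = 0. Tenemos la aceleración a(t) = 0. Sustituyendo t = 1: a(1) = 0.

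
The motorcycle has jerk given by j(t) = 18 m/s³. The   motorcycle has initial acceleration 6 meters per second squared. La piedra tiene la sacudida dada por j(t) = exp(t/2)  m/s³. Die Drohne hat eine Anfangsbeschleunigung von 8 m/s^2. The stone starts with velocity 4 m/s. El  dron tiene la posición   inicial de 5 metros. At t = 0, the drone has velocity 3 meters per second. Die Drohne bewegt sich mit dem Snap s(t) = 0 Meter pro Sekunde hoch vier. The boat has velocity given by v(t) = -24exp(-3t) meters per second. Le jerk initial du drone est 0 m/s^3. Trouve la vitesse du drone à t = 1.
En partant du snap s(t) = 0, nous prenons 3 primitives. En intégrant le snap et en utilisant la condition initiale j(0) = 0, nous obtenons j(t) = 0. En intégrant le jerk et en utilisant la condition initiale a(0) = 8, nous obtenons a(t) = 8. En prenant ∫a(t)dt et en appliquant v(0) = 3, nous trouvons v(t) = 8·t + 3. Nous avons la vitesse v(t) = 8·t + 3. En substituant t = 1: v(1) = 11.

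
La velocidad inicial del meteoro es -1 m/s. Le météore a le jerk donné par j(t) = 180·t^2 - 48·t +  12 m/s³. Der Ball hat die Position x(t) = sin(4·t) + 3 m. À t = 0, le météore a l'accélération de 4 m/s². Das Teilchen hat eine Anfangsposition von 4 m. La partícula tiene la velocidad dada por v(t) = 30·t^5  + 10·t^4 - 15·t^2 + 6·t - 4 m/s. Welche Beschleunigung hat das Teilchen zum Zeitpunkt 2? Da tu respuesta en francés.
Nous devons dériver notre équation de la vitesse v(t) = 30·t^5 + 10·t^4 - 15·t^2 + 6·t - 4 1 fois. En prenant d/dt de v(t), nous trouvons a(t) = 150·t^4 + 40·t^3 - 30·t + 6. En utilisant a(t) = 150·t^4 + 40·t^3 - 30·t + 6 et en substituant t = 2, nous trouvons a = 2666.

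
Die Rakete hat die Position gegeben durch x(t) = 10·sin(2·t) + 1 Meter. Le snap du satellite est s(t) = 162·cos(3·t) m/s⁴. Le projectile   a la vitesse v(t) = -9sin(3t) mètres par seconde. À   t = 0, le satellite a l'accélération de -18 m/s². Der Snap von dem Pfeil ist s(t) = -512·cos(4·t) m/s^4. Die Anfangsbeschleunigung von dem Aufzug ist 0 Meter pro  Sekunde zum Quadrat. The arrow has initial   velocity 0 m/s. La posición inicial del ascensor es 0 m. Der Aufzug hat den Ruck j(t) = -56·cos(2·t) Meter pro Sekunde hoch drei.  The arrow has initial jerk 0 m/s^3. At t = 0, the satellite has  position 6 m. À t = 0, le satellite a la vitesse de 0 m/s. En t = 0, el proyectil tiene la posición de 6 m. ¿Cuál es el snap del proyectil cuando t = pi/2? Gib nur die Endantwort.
En t = pi/2, s = 0.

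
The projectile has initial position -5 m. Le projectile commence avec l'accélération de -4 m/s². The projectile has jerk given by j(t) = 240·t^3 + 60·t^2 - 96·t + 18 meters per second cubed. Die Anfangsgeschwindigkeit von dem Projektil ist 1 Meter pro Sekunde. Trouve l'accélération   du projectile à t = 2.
Nous devons intégrer notre équation du jerk j(t) = 240·t^3 + 60·t^2 - 96·t + 18 1 fois. En prenant ∫j(t)dt et en appliquant a(0) = -4, nous trouvons a(t) = 60·t^4 + 20·t^3 - 48·t^2 + 18·t - 4. De l'équation de l'accélération a(t) = 60·t^4 + 20·t^3 - 48·t^2 + 18·t - 4, nous substituons t = 2 pour obtenir a = 960.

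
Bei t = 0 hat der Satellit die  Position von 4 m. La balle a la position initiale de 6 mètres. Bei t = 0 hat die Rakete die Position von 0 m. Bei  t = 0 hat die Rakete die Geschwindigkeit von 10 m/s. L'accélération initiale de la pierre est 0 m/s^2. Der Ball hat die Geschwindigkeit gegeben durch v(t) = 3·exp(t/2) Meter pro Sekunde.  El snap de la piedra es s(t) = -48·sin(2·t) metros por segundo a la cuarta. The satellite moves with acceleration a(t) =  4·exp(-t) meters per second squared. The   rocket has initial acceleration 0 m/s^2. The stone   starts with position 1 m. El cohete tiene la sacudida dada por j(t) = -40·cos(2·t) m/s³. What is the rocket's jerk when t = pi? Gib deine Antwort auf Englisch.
We have jerk j(t) = -40·cos(2·t). Substituting t = pi: j(pi) = -40.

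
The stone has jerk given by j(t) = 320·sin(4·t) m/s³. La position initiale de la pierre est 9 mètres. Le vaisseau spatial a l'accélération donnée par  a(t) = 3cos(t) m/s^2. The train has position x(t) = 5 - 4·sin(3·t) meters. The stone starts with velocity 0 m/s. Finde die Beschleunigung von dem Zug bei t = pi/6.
Ausgehend von der Position x(t) = 5 - 4·sin(3·t), nehmen wir 2 Ableitungen. Durch Ableiten von der Position erhalten wir die Geschwindigkeit: v(t) = -12·cos(3·t). Mit d/dt von v(t) finden wir a(t) = 36·sin(3·t). Mit a(t) = 36·sin(3·t) und Einsetzen von t = pi/6, finden wir a = 36.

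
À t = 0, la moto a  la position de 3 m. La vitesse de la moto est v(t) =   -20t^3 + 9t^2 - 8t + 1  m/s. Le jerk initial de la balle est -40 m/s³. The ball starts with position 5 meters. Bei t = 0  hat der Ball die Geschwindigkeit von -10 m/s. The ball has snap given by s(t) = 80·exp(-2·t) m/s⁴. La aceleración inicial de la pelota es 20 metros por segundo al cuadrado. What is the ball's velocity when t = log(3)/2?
Starting from snap s(t) = 80·exp(-2·t), we take 3 antiderivatives. The antiderivative of snap is jerk. Using j(0) = -40, we get j(t) = -40·exp(-2·t). The integral of jerk, with a(0) = 20, gives acceleration: a(t) = 20·exp(-2·t). Finding the antiderivative of a(t) and using v(0) = -10: v(t) = -10·exp(-2·t). We have velocity v(t) = -10·exp(-2·t). Substituting t = log(3)/2: v(log(3)/2) = -10/3.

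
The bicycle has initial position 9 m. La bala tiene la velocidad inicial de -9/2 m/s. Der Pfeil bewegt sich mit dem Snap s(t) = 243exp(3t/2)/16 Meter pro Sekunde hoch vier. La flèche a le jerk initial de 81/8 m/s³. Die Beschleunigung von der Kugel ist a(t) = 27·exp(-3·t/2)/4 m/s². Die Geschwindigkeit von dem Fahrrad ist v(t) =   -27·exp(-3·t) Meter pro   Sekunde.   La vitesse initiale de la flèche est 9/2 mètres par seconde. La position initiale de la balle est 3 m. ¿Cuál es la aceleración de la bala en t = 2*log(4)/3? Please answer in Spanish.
Usando a(t) = 27·exp(-3·t/2)/4 y sustituyendo t = 2*log(4)/3, encontramos a = 27/16.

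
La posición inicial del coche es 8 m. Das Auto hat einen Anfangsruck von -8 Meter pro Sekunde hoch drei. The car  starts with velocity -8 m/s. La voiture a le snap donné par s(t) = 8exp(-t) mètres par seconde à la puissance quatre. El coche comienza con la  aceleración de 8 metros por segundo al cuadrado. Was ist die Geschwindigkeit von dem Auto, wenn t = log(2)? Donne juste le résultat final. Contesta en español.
La respuesta es -4.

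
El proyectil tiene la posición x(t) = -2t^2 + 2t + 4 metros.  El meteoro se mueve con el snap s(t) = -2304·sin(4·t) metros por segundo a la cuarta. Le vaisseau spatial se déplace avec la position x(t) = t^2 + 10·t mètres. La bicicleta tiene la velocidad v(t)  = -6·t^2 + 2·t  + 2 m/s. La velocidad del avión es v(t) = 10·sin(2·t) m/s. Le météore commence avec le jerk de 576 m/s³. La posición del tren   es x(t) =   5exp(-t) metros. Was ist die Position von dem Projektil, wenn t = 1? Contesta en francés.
Nous avons la position x(t) = -2·t^2 + 2·t + 4. En substituant t = 1: x(1) = 4.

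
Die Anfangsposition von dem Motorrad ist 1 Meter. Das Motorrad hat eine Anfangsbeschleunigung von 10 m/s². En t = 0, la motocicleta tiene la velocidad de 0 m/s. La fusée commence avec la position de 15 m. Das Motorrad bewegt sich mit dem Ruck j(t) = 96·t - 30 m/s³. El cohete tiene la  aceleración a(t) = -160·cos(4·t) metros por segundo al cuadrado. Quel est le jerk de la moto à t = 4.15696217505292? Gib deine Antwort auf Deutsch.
Mit j(t) = 96·t - 30 und Einsetzen von t = 4.15696217505292, finden wir j = 369.068368805080.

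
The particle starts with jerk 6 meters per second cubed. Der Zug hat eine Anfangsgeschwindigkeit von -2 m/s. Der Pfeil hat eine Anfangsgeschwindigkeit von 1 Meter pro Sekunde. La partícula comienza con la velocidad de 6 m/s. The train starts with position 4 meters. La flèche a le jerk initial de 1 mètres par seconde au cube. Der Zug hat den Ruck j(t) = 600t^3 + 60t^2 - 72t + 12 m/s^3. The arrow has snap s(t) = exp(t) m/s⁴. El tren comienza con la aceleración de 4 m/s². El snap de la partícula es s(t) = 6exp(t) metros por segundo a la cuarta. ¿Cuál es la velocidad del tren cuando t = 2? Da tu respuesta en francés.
En partant du jerk j(t) = 600·t^3 + 60·t^2 - 72·t + 12, nous prenons 2 intégrales. La primitive du jerk, avec a(0) = 4, donne l'accélération: a(t) = 150·t^4 + 20·t^3 - 36·t^2 + 12·t + 4. La primitive de l'accélération, avec v(0) = -2, donne la vitesse: v(t) = 30·t^5 + 5·t^4 - 12·t^3 + 6·t^2 + 4·t - 2. En utilisant v(t) = 30·t^5 + 5·t^4 - 12·t^3 + 6·t^2 + 4·t - 2 et en substituant t = 2, nous trouvons v = 974.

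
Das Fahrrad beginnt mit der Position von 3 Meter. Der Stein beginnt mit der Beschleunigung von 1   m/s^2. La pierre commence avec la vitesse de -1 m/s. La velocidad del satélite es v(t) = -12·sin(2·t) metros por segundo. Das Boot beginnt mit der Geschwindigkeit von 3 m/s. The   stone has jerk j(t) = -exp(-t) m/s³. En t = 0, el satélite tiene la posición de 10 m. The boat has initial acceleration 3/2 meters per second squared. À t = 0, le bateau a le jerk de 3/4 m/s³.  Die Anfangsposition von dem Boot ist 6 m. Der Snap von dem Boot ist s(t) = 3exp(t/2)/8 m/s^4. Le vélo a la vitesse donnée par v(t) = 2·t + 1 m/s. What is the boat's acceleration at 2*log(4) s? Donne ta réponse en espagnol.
Necesitamos integrar nuestra ecuación del snap s(t) = 3·exp(t/2)/8 2 veces. La integral del snap, con j(0) = 3/4, da la sacudida: j(t) = 3·exp(t/2)/4. Integrando la sacudida y usando la condición inicial a(0) = 3/2, obtenemos a(t) = 3·exp(t/2)/2. De la ecuación de la aceleración a(t) = 3·exp(t/2)/2, sustituimos t = 2*log(4) para obtener a = 6.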